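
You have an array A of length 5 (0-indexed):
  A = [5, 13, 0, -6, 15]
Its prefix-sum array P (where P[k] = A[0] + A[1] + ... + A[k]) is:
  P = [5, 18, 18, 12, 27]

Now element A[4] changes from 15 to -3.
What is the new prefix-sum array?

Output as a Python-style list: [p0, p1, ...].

Answer: [5, 18, 18, 12, 9]

Derivation:
Change: A[4] 15 -> -3, delta = -18
P[k] for k < 4: unchanged (A[4] not included)
P[k] for k >= 4: shift by delta = -18
  P[0] = 5 + 0 = 5
  P[1] = 18 + 0 = 18
  P[2] = 18 + 0 = 18
  P[3] = 12 + 0 = 12
  P[4] = 27 + -18 = 9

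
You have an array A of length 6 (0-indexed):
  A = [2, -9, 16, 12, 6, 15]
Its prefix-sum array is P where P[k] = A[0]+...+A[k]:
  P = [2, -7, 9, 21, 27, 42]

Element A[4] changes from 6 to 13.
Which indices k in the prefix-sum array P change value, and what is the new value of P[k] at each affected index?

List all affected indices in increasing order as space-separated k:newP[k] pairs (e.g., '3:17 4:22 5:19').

Answer: 4:34 5:49

Derivation:
P[k] = A[0] + ... + A[k]
P[k] includes A[4] iff k >= 4
Affected indices: 4, 5, ..., 5; delta = 7
  P[4]: 27 + 7 = 34
  P[5]: 42 + 7 = 49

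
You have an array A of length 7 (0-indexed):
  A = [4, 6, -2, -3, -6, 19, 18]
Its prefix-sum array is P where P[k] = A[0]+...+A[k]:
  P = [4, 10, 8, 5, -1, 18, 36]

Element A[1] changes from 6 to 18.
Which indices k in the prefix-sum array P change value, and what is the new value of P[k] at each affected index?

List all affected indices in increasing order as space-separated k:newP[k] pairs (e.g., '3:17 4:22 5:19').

P[k] = A[0] + ... + A[k]
P[k] includes A[1] iff k >= 1
Affected indices: 1, 2, ..., 6; delta = 12
  P[1]: 10 + 12 = 22
  P[2]: 8 + 12 = 20
  P[3]: 5 + 12 = 17
  P[4]: -1 + 12 = 11
  P[5]: 18 + 12 = 30
  P[6]: 36 + 12 = 48

Answer: 1:22 2:20 3:17 4:11 5:30 6:48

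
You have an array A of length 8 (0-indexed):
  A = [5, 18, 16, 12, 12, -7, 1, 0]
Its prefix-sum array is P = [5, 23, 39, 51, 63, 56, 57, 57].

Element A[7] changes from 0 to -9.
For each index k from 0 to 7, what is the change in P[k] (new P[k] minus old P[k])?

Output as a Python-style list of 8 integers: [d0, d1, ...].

Element change: A[7] 0 -> -9, delta = -9
For k < 7: P[k] unchanged, delta_P[k] = 0
For k >= 7: P[k] shifts by exactly -9
Delta array: [0, 0, 0, 0, 0, 0, 0, -9]

Answer: [0, 0, 0, 0, 0, 0, 0, -9]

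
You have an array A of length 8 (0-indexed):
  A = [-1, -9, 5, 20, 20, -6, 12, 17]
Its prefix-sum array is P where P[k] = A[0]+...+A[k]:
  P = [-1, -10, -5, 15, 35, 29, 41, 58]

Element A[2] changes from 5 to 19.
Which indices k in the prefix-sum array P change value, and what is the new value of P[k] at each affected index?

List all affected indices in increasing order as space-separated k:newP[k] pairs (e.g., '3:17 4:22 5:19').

Answer: 2:9 3:29 4:49 5:43 6:55 7:72

Derivation:
P[k] = A[0] + ... + A[k]
P[k] includes A[2] iff k >= 2
Affected indices: 2, 3, ..., 7; delta = 14
  P[2]: -5 + 14 = 9
  P[3]: 15 + 14 = 29
  P[4]: 35 + 14 = 49
  P[5]: 29 + 14 = 43
  P[6]: 41 + 14 = 55
  P[7]: 58 + 14 = 72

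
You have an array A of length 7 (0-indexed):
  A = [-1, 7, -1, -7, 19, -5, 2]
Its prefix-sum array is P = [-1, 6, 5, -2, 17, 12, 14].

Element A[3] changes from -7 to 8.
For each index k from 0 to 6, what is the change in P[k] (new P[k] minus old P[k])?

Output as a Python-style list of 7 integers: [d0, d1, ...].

Element change: A[3] -7 -> 8, delta = 15
For k < 3: P[k] unchanged, delta_P[k] = 0
For k >= 3: P[k] shifts by exactly 15
Delta array: [0, 0, 0, 15, 15, 15, 15]

Answer: [0, 0, 0, 15, 15, 15, 15]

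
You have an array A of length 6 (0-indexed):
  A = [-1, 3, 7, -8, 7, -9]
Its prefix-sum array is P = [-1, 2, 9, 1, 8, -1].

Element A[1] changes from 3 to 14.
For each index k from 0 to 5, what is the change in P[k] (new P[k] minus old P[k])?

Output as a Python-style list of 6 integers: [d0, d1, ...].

Element change: A[1] 3 -> 14, delta = 11
For k < 1: P[k] unchanged, delta_P[k] = 0
For k >= 1: P[k] shifts by exactly 11
Delta array: [0, 11, 11, 11, 11, 11]

Answer: [0, 11, 11, 11, 11, 11]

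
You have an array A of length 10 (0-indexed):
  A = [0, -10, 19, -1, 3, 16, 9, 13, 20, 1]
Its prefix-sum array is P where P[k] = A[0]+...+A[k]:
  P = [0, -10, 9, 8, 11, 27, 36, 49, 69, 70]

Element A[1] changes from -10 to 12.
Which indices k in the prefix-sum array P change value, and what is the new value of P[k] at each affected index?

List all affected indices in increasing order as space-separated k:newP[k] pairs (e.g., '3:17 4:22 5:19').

Answer: 1:12 2:31 3:30 4:33 5:49 6:58 7:71 8:91 9:92

Derivation:
P[k] = A[0] + ... + A[k]
P[k] includes A[1] iff k >= 1
Affected indices: 1, 2, ..., 9; delta = 22
  P[1]: -10 + 22 = 12
  P[2]: 9 + 22 = 31
  P[3]: 8 + 22 = 30
  P[4]: 11 + 22 = 33
  P[5]: 27 + 22 = 49
  P[6]: 36 + 22 = 58
  P[7]: 49 + 22 = 71
  P[8]: 69 + 22 = 91
  P[9]: 70 + 22 = 92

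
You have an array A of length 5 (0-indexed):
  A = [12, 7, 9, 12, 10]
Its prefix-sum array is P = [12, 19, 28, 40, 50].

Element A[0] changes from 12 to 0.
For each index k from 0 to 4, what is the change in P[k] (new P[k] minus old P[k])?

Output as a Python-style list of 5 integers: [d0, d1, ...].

Element change: A[0] 12 -> 0, delta = -12
For k < 0: P[k] unchanged, delta_P[k] = 0
For k >= 0: P[k] shifts by exactly -12
Delta array: [-12, -12, -12, -12, -12]

Answer: [-12, -12, -12, -12, -12]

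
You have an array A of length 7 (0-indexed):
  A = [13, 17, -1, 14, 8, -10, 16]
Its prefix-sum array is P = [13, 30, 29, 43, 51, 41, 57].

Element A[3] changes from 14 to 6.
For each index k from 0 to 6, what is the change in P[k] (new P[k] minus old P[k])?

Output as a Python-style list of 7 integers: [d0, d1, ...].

Answer: [0, 0, 0, -8, -8, -8, -8]

Derivation:
Element change: A[3] 14 -> 6, delta = -8
For k < 3: P[k] unchanged, delta_P[k] = 0
For k >= 3: P[k] shifts by exactly -8
Delta array: [0, 0, 0, -8, -8, -8, -8]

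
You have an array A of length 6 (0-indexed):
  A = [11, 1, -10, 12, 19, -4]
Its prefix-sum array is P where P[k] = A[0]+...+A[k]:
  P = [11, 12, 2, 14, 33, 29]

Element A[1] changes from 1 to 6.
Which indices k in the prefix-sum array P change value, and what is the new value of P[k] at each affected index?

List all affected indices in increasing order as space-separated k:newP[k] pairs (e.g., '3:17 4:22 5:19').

Answer: 1:17 2:7 3:19 4:38 5:34

Derivation:
P[k] = A[0] + ... + A[k]
P[k] includes A[1] iff k >= 1
Affected indices: 1, 2, ..., 5; delta = 5
  P[1]: 12 + 5 = 17
  P[2]: 2 + 5 = 7
  P[3]: 14 + 5 = 19
  P[4]: 33 + 5 = 38
  P[5]: 29 + 5 = 34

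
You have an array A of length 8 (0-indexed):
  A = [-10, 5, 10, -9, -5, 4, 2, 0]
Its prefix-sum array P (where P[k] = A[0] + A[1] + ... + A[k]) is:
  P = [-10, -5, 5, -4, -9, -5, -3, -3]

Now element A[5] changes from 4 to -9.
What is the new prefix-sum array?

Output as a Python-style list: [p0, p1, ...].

Change: A[5] 4 -> -9, delta = -13
P[k] for k < 5: unchanged (A[5] not included)
P[k] for k >= 5: shift by delta = -13
  P[0] = -10 + 0 = -10
  P[1] = -5 + 0 = -5
  P[2] = 5 + 0 = 5
  P[3] = -4 + 0 = -4
  P[4] = -9 + 0 = -9
  P[5] = -5 + -13 = -18
  P[6] = -3 + -13 = -16
  P[7] = -3 + -13 = -16

Answer: [-10, -5, 5, -4, -9, -18, -16, -16]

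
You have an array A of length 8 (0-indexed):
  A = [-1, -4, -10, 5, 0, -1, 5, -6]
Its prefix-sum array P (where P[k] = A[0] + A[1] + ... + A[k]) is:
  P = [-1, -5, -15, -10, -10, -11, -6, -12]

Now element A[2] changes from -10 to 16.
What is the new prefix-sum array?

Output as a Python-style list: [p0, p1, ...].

Answer: [-1, -5, 11, 16, 16, 15, 20, 14]

Derivation:
Change: A[2] -10 -> 16, delta = 26
P[k] for k < 2: unchanged (A[2] not included)
P[k] for k >= 2: shift by delta = 26
  P[0] = -1 + 0 = -1
  P[1] = -5 + 0 = -5
  P[2] = -15 + 26 = 11
  P[3] = -10 + 26 = 16
  P[4] = -10 + 26 = 16
  P[5] = -11 + 26 = 15
  P[6] = -6 + 26 = 20
  P[7] = -12 + 26 = 14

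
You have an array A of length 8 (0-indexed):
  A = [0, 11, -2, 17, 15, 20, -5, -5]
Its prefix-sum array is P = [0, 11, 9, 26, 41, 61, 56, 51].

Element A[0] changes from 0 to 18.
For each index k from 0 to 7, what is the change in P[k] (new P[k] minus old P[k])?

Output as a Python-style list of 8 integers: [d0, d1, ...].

Answer: [18, 18, 18, 18, 18, 18, 18, 18]

Derivation:
Element change: A[0] 0 -> 18, delta = 18
For k < 0: P[k] unchanged, delta_P[k] = 0
For k >= 0: P[k] shifts by exactly 18
Delta array: [18, 18, 18, 18, 18, 18, 18, 18]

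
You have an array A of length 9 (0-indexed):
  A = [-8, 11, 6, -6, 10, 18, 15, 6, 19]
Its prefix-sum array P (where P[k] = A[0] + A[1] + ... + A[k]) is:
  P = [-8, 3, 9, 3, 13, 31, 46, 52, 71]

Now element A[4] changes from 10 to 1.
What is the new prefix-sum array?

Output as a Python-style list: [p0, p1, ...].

Answer: [-8, 3, 9, 3, 4, 22, 37, 43, 62]

Derivation:
Change: A[4] 10 -> 1, delta = -9
P[k] for k < 4: unchanged (A[4] not included)
P[k] for k >= 4: shift by delta = -9
  P[0] = -8 + 0 = -8
  P[1] = 3 + 0 = 3
  P[2] = 9 + 0 = 9
  P[3] = 3 + 0 = 3
  P[4] = 13 + -9 = 4
  P[5] = 31 + -9 = 22
  P[6] = 46 + -9 = 37
  P[7] = 52 + -9 = 43
  P[8] = 71 + -9 = 62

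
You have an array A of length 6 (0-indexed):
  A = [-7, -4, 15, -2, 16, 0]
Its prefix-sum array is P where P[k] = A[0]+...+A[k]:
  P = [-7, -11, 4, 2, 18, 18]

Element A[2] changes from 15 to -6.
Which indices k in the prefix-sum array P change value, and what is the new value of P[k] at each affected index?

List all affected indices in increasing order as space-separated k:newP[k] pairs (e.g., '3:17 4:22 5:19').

P[k] = A[0] + ... + A[k]
P[k] includes A[2] iff k >= 2
Affected indices: 2, 3, ..., 5; delta = -21
  P[2]: 4 + -21 = -17
  P[3]: 2 + -21 = -19
  P[4]: 18 + -21 = -3
  P[5]: 18 + -21 = -3

Answer: 2:-17 3:-19 4:-3 5:-3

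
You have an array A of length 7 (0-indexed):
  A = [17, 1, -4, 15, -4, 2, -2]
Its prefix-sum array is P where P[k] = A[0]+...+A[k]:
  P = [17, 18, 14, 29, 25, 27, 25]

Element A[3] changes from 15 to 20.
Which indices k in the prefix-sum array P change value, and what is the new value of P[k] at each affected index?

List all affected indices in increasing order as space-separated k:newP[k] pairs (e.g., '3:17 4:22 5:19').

P[k] = A[0] + ... + A[k]
P[k] includes A[3] iff k >= 3
Affected indices: 3, 4, ..., 6; delta = 5
  P[3]: 29 + 5 = 34
  P[4]: 25 + 5 = 30
  P[5]: 27 + 5 = 32
  P[6]: 25 + 5 = 30

Answer: 3:34 4:30 5:32 6:30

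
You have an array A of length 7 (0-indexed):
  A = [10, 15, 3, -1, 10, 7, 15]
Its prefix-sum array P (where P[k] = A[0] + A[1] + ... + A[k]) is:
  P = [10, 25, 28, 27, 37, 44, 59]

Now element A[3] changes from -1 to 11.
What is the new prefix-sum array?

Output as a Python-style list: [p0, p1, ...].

Answer: [10, 25, 28, 39, 49, 56, 71]

Derivation:
Change: A[3] -1 -> 11, delta = 12
P[k] for k < 3: unchanged (A[3] not included)
P[k] for k >= 3: shift by delta = 12
  P[0] = 10 + 0 = 10
  P[1] = 25 + 0 = 25
  P[2] = 28 + 0 = 28
  P[3] = 27 + 12 = 39
  P[4] = 37 + 12 = 49
  P[5] = 44 + 12 = 56
  P[6] = 59 + 12 = 71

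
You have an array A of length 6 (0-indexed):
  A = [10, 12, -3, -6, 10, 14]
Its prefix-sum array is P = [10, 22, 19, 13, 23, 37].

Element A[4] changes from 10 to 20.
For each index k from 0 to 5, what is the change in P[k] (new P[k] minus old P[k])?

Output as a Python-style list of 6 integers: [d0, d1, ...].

Answer: [0, 0, 0, 0, 10, 10]

Derivation:
Element change: A[4] 10 -> 20, delta = 10
For k < 4: P[k] unchanged, delta_P[k] = 0
For k >= 4: P[k] shifts by exactly 10
Delta array: [0, 0, 0, 0, 10, 10]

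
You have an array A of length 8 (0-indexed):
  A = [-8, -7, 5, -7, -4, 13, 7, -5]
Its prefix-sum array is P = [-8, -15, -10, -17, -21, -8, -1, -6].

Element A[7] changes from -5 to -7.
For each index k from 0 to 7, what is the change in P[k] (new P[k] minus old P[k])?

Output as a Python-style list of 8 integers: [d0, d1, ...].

Element change: A[7] -5 -> -7, delta = -2
For k < 7: P[k] unchanged, delta_P[k] = 0
For k >= 7: P[k] shifts by exactly -2
Delta array: [0, 0, 0, 0, 0, 0, 0, -2]

Answer: [0, 0, 0, 0, 0, 0, 0, -2]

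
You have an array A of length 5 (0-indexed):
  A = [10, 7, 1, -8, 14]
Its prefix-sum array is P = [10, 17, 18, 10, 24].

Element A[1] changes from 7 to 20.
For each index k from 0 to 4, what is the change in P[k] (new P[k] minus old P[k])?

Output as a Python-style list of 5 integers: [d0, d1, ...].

Answer: [0, 13, 13, 13, 13]

Derivation:
Element change: A[1] 7 -> 20, delta = 13
For k < 1: P[k] unchanged, delta_P[k] = 0
For k >= 1: P[k] shifts by exactly 13
Delta array: [0, 13, 13, 13, 13]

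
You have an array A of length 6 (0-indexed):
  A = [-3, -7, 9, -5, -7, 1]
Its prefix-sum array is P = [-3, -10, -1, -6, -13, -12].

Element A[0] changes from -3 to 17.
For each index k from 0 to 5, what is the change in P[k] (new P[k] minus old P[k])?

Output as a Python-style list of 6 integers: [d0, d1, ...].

Answer: [20, 20, 20, 20, 20, 20]

Derivation:
Element change: A[0] -3 -> 17, delta = 20
For k < 0: P[k] unchanged, delta_P[k] = 0
For k >= 0: P[k] shifts by exactly 20
Delta array: [20, 20, 20, 20, 20, 20]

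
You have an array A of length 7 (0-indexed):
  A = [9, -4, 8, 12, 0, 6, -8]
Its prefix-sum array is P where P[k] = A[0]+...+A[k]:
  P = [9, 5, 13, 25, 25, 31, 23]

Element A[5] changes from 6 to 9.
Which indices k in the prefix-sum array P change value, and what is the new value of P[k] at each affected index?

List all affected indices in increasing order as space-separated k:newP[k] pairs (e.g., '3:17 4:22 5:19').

Answer: 5:34 6:26

Derivation:
P[k] = A[0] + ... + A[k]
P[k] includes A[5] iff k >= 5
Affected indices: 5, 6, ..., 6; delta = 3
  P[5]: 31 + 3 = 34
  P[6]: 23 + 3 = 26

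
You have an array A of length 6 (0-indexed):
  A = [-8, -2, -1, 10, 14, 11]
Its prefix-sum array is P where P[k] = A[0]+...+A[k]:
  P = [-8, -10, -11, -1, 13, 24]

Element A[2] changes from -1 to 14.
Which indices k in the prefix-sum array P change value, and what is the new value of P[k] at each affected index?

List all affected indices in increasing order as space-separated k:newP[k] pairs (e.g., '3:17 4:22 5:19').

P[k] = A[0] + ... + A[k]
P[k] includes A[2] iff k >= 2
Affected indices: 2, 3, ..., 5; delta = 15
  P[2]: -11 + 15 = 4
  P[3]: -1 + 15 = 14
  P[4]: 13 + 15 = 28
  P[5]: 24 + 15 = 39

Answer: 2:4 3:14 4:28 5:39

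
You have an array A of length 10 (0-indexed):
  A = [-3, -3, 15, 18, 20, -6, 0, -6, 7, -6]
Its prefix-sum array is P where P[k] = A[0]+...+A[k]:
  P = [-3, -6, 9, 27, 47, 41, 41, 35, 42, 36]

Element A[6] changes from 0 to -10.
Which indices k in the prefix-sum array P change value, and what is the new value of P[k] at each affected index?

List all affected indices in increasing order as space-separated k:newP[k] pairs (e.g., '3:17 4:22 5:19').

Answer: 6:31 7:25 8:32 9:26

Derivation:
P[k] = A[0] + ... + A[k]
P[k] includes A[6] iff k >= 6
Affected indices: 6, 7, ..., 9; delta = -10
  P[6]: 41 + -10 = 31
  P[7]: 35 + -10 = 25
  P[8]: 42 + -10 = 32
  P[9]: 36 + -10 = 26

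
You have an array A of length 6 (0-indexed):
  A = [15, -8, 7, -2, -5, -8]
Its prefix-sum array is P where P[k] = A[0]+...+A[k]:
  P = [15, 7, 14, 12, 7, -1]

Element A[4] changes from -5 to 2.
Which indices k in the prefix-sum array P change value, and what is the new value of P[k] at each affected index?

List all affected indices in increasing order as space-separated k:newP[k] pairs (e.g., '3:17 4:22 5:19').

P[k] = A[0] + ... + A[k]
P[k] includes A[4] iff k >= 4
Affected indices: 4, 5, ..., 5; delta = 7
  P[4]: 7 + 7 = 14
  P[5]: -1 + 7 = 6

Answer: 4:14 5:6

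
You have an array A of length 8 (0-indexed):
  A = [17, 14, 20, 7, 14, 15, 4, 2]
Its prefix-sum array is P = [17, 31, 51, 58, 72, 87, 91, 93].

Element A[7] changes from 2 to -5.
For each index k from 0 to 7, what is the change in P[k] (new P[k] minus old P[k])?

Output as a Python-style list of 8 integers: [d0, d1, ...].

Answer: [0, 0, 0, 0, 0, 0, 0, -7]

Derivation:
Element change: A[7] 2 -> -5, delta = -7
For k < 7: P[k] unchanged, delta_P[k] = 0
For k >= 7: P[k] shifts by exactly -7
Delta array: [0, 0, 0, 0, 0, 0, 0, -7]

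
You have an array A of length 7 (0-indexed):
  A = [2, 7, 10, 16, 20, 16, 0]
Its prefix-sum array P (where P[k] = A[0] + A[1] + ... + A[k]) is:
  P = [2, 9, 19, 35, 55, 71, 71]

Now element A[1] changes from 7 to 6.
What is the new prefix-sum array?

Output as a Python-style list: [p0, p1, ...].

Answer: [2, 8, 18, 34, 54, 70, 70]

Derivation:
Change: A[1] 7 -> 6, delta = -1
P[k] for k < 1: unchanged (A[1] not included)
P[k] for k >= 1: shift by delta = -1
  P[0] = 2 + 0 = 2
  P[1] = 9 + -1 = 8
  P[2] = 19 + -1 = 18
  P[3] = 35 + -1 = 34
  P[4] = 55 + -1 = 54
  P[5] = 71 + -1 = 70
  P[6] = 71 + -1 = 70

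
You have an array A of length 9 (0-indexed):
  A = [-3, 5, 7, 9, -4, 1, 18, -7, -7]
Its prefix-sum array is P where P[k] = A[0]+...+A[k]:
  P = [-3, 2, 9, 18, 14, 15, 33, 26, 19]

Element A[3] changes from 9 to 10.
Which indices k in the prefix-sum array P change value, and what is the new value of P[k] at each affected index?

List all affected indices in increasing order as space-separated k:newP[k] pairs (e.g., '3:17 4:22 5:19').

P[k] = A[0] + ... + A[k]
P[k] includes A[3] iff k >= 3
Affected indices: 3, 4, ..., 8; delta = 1
  P[3]: 18 + 1 = 19
  P[4]: 14 + 1 = 15
  P[5]: 15 + 1 = 16
  P[6]: 33 + 1 = 34
  P[7]: 26 + 1 = 27
  P[8]: 19 + 1 = 20

Answer: 3:19 4:15 5:16 6:34 7:27 8:20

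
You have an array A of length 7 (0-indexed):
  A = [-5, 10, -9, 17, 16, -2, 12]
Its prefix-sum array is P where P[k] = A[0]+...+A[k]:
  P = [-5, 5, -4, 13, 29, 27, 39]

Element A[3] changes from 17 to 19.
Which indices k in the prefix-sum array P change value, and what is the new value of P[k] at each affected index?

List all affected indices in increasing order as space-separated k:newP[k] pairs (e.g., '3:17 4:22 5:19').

P[k] = A[0] + ... + A[k]
P[k] includes A[3] iff k >= 3
Affected indices: 3, 4, ..., 6; delta = 2
  P[3]: 13 + 2 = 15
  P[4]: 29 + 2 = 31
  P[5]: 27 + 2 = 29
  P[6]: 39 + 2 = 41

Answer: 3:15 4:31 5:29 6:41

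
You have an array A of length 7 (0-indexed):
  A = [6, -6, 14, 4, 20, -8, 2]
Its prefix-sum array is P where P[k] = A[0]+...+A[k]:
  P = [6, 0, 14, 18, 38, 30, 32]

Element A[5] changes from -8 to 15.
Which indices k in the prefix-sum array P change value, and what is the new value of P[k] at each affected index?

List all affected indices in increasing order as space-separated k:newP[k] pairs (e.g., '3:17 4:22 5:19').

P[k] = A[0] + ... + A[k]
P[k] includes A[5] iff k >= 5
Affected indices: 5, 6, ..., 6; delta = 23
  P[5]: 30 + 23 = 53
  P[6]: 32 + 23 = 55

Answer: 5:53 6:55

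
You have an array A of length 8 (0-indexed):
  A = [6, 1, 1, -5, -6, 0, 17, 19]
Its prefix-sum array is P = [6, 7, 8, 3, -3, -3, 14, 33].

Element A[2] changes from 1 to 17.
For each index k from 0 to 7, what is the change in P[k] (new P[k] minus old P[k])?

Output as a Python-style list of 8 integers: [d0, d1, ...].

Element change: A[2] 1 -> 17, delta = 16
For k < 2: P[k] unchanged, delta_P[k] = 0
For k >= 2: P[k] shifts by exactly 16
Delta array: [0, 0, 16, 16, 16, 16, 16, 16]

Answer: [0, 0, 16, 16, 16, 16, 16, 16]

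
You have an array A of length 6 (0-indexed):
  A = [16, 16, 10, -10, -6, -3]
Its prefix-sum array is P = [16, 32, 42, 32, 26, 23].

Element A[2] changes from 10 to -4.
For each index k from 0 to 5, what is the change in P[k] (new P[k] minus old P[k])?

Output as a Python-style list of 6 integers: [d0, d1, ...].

Element change: A[2] 10 -> -4, delta = -14
For k < 2: P[k] unchanged, delta_P[k] = 0
For k >= 2: P[k] shifts by exactly -14
Delta array: [0, 0, -14, -14, -14, -14]

Answer: [0, 0, -14, -14, -14, -14]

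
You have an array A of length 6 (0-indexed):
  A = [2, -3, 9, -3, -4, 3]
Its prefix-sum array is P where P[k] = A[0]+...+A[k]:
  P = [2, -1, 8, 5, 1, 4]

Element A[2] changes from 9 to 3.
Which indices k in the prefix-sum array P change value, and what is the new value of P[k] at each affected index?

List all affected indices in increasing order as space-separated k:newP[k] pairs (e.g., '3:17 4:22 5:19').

Answer: 2:2 3:-1 4:-5 5:-2

Derivation:
P[k] = A[0] + ... + A[k]
P[k] includes A[2] iff k >= 2
Affected indices: 2, 3, ..., 5; delta = -6
  P[2]: 8 + -6 = 2
  P[3]: 5 + -6 = -1
  P[4]: 1 + -6 = -5
  P[5]: 4 + -6 = -2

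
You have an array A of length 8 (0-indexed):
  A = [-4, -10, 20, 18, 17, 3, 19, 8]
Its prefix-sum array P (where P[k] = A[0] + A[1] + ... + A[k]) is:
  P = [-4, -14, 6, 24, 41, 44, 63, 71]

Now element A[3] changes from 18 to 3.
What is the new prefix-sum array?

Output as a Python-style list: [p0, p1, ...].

Change: A[3] 18 -> 3, delta = -15
P[k] for k < 3: unchanged (A[3] not included)
P[k] for k >= 3: shift by delta = -15
  P[0] = -4 + 0 = -4
  P[1] = -14 + 0 = -14
  P[2] = 6 + 0 = 6
  P[3] = 24 + -15 = 9
  P[4] = 41 + -15 = 26
  P[5] = 44 + -15 = 29
  P[6] = 63 + -15 = 48
  P[7] = 71 + -15 = 56

Answer: [-4, -14, 6, 9, 26, 29, 48, 56]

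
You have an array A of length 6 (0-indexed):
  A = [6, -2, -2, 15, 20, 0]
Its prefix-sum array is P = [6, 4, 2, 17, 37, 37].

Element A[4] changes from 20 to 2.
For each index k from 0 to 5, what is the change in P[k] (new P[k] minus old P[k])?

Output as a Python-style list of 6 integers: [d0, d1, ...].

Answer: [0, 0, 0, 0, -18, -18]

Derivation:
Element change: A[4] 20 -> 2, delta = -18
For k < 4: P[k] unchanged, delta_P[k] = 0
For k >= 4: P[k] shifts by exactly -18
Delta array: [0, 0, 0, 0, -18, -18]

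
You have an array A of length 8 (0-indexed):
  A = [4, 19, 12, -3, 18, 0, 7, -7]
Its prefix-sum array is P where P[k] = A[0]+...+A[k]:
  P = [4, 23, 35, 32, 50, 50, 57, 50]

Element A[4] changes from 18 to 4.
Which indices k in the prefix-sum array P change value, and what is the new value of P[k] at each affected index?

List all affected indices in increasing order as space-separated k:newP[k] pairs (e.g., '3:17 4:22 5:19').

P[k] = A[0] + ... + A[k]
P[k] includes A[4] iff k >= 4
Affected indices: 4, 5, ..., 7; delta = -14
  P[4]: 50 + -14 = 36
  P[5]: 50 + -14 = 36
  P[6]: 57 + -14 = 43
  P[7]: 50 + -14 = 36

Answer: 4:36 5:36 6:43 7:36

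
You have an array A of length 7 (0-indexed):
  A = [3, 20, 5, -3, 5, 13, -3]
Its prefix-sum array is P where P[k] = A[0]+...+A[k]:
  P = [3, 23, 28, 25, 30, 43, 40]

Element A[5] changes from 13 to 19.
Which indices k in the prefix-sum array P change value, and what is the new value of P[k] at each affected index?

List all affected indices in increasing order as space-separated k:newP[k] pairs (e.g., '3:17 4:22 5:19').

P[k] = A[0] + ... + A[k]
P[k] includes A[5] iff k >= 5
Affected indices: 5, 6, ..., 6; delta = 6
  P[5]: 43 + 6 = 49
  P[6]: 40 + 6 = 46

Answer: 5:49 6:46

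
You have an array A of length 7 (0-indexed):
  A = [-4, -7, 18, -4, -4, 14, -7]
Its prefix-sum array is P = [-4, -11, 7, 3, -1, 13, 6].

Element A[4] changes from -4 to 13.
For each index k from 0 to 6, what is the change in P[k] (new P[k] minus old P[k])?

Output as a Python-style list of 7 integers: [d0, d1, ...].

Element change: A[4] -4 -> 13, delta = 17
For k < 4: P[k] unchanged, delta_P[k] = 0
For k >= 4: P[k] shifts by exactly 17
Delta array: [0, 0, 0, 0, 17, 17, 17]

Answer: [0, 0, 0, 0, 17, 17, 17]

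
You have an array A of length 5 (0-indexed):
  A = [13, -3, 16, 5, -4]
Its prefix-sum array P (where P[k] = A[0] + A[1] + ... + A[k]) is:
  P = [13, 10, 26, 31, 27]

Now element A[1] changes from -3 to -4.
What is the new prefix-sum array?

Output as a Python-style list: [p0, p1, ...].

Answer: [13, 9, 25, 30, 26]

Derivation:
Change: A[1] -3 -> -4, delta = -1
P[k] for k < 1: unchanged (A[1] not included)
P[k] for k >= 1: shift by delta = -1
  P[0] = 13 + 0 = 13
  P[1] = 10 + -1 = 9
  P[2] = 26 + -1 = 25
  P[3] = 31 + -1 = 30
  P[4] = 27 + -1 = 26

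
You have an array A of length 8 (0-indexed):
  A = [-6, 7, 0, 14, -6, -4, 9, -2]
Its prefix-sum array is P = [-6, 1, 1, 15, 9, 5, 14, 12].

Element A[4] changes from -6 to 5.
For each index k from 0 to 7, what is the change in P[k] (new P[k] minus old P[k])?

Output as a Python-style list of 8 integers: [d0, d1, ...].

Element change: A[4] -6 -> 5, delta = 11
For k < 4: P[k] unchanged, delta_P[k] = 0
For k >= 4: P[k] shifts by exactly 11
Delta array: [0, 0, 0, 0, 11, 11, 11, 11]

Answer: [0, 0, 0, 0, 11, 11, 11, 11]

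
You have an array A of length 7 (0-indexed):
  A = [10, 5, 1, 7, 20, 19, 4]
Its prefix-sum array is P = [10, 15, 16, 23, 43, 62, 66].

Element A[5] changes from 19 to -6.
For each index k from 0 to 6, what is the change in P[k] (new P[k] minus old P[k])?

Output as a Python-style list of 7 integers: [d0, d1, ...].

Element change: A[5] 19 -> -6, delta = -25
For k < 5: P[k] unchanged, delta_P[k] = 0
For k >= 5: P[k] shifts by exactly -25
Delta array: [0, 0, 0, 0, 0, -25, -25]

Answer: [0, 0, 0, 0, 0, -25, -25]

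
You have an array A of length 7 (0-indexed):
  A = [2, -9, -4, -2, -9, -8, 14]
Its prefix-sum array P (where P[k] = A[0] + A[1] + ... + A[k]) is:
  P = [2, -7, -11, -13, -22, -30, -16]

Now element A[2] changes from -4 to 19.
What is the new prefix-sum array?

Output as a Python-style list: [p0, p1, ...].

Answer: [2, -7, 12, 10, 1, -7, 7]

Derivation:
Change: A[2] -4 -> 19, delta = 23
P[k] for k < 2: unchanged (A[2] not included)
P[k] for k >= 2: shift by delta = 23
  P[0] = 2 + 0 = 2
  P[1] = -7 + 0 = -7
  P[2] = -11 + 23 = 12
  P[3] = -13 + 23 = 10
  P[4] = -22 + 23 = 1
  P[5] = -30 + 23 = -7
  P[6] = -16 + 23 = 7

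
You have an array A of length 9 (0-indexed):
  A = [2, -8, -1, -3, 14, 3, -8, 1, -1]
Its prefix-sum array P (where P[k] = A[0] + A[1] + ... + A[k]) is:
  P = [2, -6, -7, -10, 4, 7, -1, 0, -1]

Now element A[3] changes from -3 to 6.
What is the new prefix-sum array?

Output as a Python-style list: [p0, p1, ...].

Answer: [2, -6, -7, -1, 13, 16, 8, 9, 8]

Derivation:
Change: A[3] -3 -> 6, delta = 9
P[k] for k < 3: unchanged (A[3] not included)
P[k] for k >= 3: shift by delta = 9
  P[0] = 2 + 0 = 2
  P[1] = -6 + 0 = -6
  P[2] = -7 + 0 = -7
  P[3] = -10 + 9 = -1
  P[4] = 4 + 9 = 13
  P[5] = 7 + 9 = 16
  P[6] = -1 + 9 = 8
  P[7] = 0 + 9 = 9
  P[8] = -1 + 9 = 8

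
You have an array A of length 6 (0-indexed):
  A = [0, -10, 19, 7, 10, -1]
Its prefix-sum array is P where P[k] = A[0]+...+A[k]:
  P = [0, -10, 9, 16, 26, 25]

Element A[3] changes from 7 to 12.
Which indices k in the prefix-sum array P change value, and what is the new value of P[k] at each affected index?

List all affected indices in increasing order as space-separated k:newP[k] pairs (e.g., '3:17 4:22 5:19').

Answer: 3:21 4:31 5:30

Derivation:
P[k] = A[0] + ... + A[k]
P[k] includes A[3] iff k >= 3
Affected indices: 3, 4, ..., 5; delta = 5
  P[3]: 16 + 5 = 21
  P[4]: 26 + 5 = 31
  P[5]: 25 + 5 = 30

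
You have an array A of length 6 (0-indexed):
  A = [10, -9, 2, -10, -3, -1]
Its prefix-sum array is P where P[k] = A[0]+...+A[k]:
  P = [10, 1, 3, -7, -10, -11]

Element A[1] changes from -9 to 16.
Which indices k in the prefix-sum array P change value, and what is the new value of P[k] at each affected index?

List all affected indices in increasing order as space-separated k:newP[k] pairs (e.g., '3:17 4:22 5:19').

Answer: 1:26 2:28 3:18 4:15 5:14

Derivation:
P[k] = A[0] + ... + A[k]
P[k] includes A[1] iff k >= 1
Affected indices: 1, 2, ..., 5; delta = 25
  P[1]: 1 + 25 = 26
  P[2]: 3 + 25 = 28
  P[3]: -7 + 25 = 18
  P[4]: -10 + 25 = 15
  P[5]: -11 + 25 = 14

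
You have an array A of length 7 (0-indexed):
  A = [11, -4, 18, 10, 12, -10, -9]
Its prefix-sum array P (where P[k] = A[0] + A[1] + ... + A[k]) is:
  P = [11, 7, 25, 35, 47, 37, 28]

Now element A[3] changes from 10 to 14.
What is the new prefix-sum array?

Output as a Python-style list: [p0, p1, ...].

Answer: [11, 7, 25, 39, 51, 41, 32]

Derivation:
Change: A[3] 10 -> 14, delta = 4
P[k] for k < 3: unchanged (A[3] not included)
P[k] for k >= 3: shift by delta = 4
  P[0] = 11 + 0 = 11
  P[1] = 7 + 0 = 7
  P[2] = 25 + 0 = 25
  P[3] = 35 + 4 = 39
  P[4] = 47 + 4 = 51
  P[5] = 37 + 4 = 41
  P[6] = 28 + 4 = 32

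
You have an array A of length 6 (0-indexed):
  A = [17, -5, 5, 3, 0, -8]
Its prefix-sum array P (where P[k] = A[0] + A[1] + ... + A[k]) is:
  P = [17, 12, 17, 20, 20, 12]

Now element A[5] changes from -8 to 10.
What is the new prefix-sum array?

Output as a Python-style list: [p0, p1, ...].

Change: A[5] -8 -> 10, delta = 18
P[k] for k < 5: unchanged (A[5] not included)
P[k] for k >= 5: shift by delta = 18
  P[0] = 17 + 0 = 17
  P[1] = 12 + 0 = 12
  P[2] = 17 + 0 = 17
  P[3] = 20 + 0 = 20
  P[4] = 20 + 0 = 20
  P[5] = 12 + 18 = 30

Answer: [17, 12, 17, 20, 20, 30]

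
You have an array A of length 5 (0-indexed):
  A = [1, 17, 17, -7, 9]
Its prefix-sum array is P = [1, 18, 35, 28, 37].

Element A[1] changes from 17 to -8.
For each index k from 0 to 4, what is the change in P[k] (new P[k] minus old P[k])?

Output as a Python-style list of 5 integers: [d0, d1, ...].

Element change: A[1] 17 -> -8, delta = -25
For k < 1: P[k] unchanged, delta_P[k] = 0
For k >= 1: P[k] shifts by exactly -25
Delta array: [0, -25, -25, -25, -25]

Answer: [0, -25, -25, -25, -25]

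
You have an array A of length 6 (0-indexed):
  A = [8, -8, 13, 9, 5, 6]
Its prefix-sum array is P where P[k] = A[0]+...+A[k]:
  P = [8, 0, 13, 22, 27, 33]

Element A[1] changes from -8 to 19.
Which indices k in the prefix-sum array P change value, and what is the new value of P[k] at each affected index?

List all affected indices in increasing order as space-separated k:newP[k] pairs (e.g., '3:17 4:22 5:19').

P[k] = A[0] + ... + A[k]
P[k] includes A[1] iff k >= 1
Affected indices: 1, 2, ..., 5; delta = 27
  P[1]: 0 + 27 = 27
  P[2]: 13 + 27 = 40
  P[3]: 22 + 27 = 49
  P[4]: 27 + 27 = 54
  P[5]: 33 + 27 = 60

Answer: 1:27 2:40 3:49 4:54 5:60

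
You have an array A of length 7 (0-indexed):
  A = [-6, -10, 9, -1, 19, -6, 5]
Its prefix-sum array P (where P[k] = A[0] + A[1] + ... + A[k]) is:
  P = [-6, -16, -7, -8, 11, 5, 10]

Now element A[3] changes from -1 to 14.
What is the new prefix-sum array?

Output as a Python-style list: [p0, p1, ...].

Change: A[3] -1 -> 14, delta = 15
P[k] for k < 3: unchanged (A[3] not included)
P[k] for k >= 3: shift by delta = 15
  P[0] = -6 + 0 = -6
  P[1] = -16 + 0 = -16
  P[2] = -7 + 0 = -7
  P[3] = -8 + 15 = 7
  P[4] = 11 + 15 = 26
  P[5] = 5 + 15 = 20
  P[6] = 10 + 15 = 25

Answer: [-6, -16, -7, 7, 26, 20, 25]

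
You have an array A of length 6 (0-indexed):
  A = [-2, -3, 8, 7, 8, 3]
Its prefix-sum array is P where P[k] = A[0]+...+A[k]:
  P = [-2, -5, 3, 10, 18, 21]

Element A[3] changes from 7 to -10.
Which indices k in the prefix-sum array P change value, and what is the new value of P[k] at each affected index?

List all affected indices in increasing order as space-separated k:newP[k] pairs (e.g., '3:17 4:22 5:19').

P[k] = A[0] + ... + A[k]
P[k] includes A[3] iff k >= 3
Affected indices: 3, 4, ..., 5; delta = -17
  P[3]: 10 + -17 = -7
  P[4]: 18 + -17 = 1
  P[5]: 21 + -17 = 4

Answer: 3:-7 4:1 5:4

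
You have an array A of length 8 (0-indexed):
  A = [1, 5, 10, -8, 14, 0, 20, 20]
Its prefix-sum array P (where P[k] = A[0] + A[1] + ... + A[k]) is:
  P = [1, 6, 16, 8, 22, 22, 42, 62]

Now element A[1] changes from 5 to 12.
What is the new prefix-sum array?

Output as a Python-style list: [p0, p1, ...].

Change: A[1] 5 -> 12, delta = 7
P[k] for k < 1: unchanged (A[1] not included)
P[k] for k >= 1: shift by delta = 7
  P[0] = 1 + 0 = 1
  P[1] = 6 + 7 = 13
  P[2] = 16 + 7 = 23
  P[3] = 8 + 7 = 15
  P[4] = 22 + 7 = 29
  P[5] = 22 + 7 = 29
  P[6] = 42 + 7 = 49
  P[7] = 62 + 7 = 69

Answer: [1, 13, 23, 15, 29, 29, 49, 69]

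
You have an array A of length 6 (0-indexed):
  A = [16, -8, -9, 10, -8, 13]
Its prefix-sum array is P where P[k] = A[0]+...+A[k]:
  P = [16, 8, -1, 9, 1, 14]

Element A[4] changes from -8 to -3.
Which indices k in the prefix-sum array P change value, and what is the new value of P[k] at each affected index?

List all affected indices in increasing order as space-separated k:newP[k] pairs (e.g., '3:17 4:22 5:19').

P[k] = A[0] + ... + A[k]
P[k] includes A[4] iff k >= 4
Affected indices: 4, 5, ..., 5; delta = 5
  P[4]: 1 + 5 = 6
  P[5]: 14 + 5 = 19

Answer: 4:6 5:19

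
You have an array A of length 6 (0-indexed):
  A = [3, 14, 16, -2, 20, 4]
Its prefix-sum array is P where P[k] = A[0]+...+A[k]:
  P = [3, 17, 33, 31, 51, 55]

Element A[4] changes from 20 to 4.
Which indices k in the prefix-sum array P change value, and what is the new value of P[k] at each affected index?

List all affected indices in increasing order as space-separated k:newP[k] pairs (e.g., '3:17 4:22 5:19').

Answer: 4:35 5:39

Derivation:
P[k] = A[0] + ... + A[k]
P[k] includes A[4] iff k >= 4
Affected indices: 4, 5, ..., 5; delta = -16
  P[4]: 51 + -16 = 35
  P[5]: 55 + -16 = 39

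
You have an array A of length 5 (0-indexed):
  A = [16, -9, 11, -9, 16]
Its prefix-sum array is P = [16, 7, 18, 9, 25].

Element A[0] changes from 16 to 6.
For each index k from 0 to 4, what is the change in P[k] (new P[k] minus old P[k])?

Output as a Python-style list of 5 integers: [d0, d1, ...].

Element change: A[0] 16 -> 6, delta = -10
For k < 0: P[k] unchanged, delta_P[k] = 0
For k >= 0: P[k] shifts by exactly -10
Delta array: [-10, -10, -10, -10, -10]

Answer: [-10, -10, -10, -10, -10]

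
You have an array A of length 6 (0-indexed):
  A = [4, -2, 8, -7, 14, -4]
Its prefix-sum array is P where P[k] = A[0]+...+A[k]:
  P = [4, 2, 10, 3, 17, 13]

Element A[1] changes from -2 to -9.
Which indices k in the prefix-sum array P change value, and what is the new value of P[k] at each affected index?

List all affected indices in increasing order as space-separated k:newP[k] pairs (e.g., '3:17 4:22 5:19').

P[k] = A[0] + ... + A[k]
P[k] includes A[1] iff k >= 1
Affected indices: 1, 2, ..., 5; delta = -7
  P[1]: 2 + -7 = -5
  P[2]: 10 + -7 = 3
  P[3]: 3 + -7 = -4
  P[4]: 17 + -7 = 10
  P[5]: 13 + -7 = 6

Answer: 1:-5 2:3 3:-4 4:10 5:6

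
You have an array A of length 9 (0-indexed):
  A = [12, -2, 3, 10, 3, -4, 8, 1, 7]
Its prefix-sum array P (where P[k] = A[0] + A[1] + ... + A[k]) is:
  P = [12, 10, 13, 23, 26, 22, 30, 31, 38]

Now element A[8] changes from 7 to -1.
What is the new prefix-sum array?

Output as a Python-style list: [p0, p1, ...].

Change: A[8] 7 -> -1, delta = -8
P[k] for k < 8: unchanged (A[8] not included)
P[k] for k >= 8: shift by delta = -8
  P[0] = 12 + 0 = 12
  P[1] = 10 + 0 = 10
  P[2] = 13 + 0 = 13
  P[3] = 23 + 0 = 23
  P[4] = 26 + 0 = 26
  P[5] = 22 + 0 = 22
  P[6] = 30 + 0 = 30
  P[7] = 31 + 0 = 31
  P[8] = 38 + -8 = 30

Answer: [12, 10, 13, 23, 26, 22, 30, 31, 30]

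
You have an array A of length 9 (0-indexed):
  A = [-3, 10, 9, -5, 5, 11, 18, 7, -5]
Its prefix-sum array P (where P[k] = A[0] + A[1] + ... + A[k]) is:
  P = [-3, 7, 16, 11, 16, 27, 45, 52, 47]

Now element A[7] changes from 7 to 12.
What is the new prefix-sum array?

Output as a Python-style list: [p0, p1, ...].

Answer: [-3, 7, 16, 11, 16, 27, 45, 57, 52]

Derivation:
Change: A[7] 7 -> 12, delta = 5
P[k] for k < 7: unchanged (A[7] not included)
P[k] for k >= 7: shift by delta = 5
  P[0] = -3 + 0 = -3
  P[1] = 7 + 0 = 7
  P[2] = 16 + 0 = 16
  P[3] = 11 + 0 = 11
  P[4] = 16 + 0 = 16
  P[5] = 27 + 0 = 27
  P[6] = 45 + 0 = 45
  P[7] = 52 + 5 = 57
  P[8] = 47 + 5 = 52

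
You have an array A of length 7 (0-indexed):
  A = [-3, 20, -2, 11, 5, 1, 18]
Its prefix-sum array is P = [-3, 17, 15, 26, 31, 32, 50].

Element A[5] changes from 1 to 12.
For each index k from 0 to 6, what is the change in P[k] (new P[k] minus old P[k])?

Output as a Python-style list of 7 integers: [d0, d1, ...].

Answer: [0, 0, 0, 0, 0, 11, 11]

Derivation:
Element change: A[5] 1 -> 12, delta = 11
For k < 5: P[k] unchanged, delta_P[k] = 0
For k >= 5: P[k] shifts by exactly 11
Delta array: [0, 0, 0, 0, 0, 11, 11]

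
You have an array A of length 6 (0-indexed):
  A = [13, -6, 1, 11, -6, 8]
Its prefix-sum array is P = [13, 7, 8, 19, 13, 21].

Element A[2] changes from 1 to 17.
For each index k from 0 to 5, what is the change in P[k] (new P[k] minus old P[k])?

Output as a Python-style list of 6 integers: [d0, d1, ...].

Answer: [0, 0, 16, 16, 16, 16]

Derivation:
Element change: A[2] 1 -> 17, delta = 16
For k < 2: P[k] unchanged, delta_P[k] = 0
For k >= 2: P[k] shifts by exactly 16
Delta array: [0, 0, 16, 16, 16, 16]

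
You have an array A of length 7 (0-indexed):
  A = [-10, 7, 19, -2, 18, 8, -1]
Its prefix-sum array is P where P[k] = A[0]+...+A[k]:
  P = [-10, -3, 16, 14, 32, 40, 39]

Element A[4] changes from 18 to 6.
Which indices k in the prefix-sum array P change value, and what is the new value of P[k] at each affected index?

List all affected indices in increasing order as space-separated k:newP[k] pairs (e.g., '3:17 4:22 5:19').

Answer: 4:20 5:28 6:27

Derivation:
P[k] = A[0] + ... + A[k]
P[k] includes A[4] iff k >= 4
Affected indices: 4, 5, ..., 6; delta = -12
  P[4]: 32 + -12 = 20
  P[5]: 40 + -12 = 28
  P[6]: 39 + -12 = 27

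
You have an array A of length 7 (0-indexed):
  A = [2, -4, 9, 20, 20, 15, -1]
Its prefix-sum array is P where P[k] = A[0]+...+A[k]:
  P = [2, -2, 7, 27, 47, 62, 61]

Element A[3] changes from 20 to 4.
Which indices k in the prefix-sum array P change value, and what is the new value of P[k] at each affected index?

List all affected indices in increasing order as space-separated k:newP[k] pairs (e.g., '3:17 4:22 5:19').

Answer: 3:11 4:31 5:46 6:45

Derivation:
P[k] = A[0] + ... + A[k]
P[k] includes A[3] iff k >= 3
Affected indices: 3, 4, ..., 6; delta = -16
  P[3]: 27 + -16 = 11
  P[4]: 47 + -16 = 31
  P[5]: 62 + -16 = 46
  P[6]: 61 + -16 = 45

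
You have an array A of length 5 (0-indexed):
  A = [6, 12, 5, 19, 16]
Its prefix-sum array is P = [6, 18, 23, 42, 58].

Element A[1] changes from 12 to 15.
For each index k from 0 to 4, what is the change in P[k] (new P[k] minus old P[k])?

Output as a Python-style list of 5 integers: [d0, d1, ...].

Answer: [0, 3, 3, 3, 3]

Derivation:
Element change: A[1] 12 -> 15, delta = 3
For k < 1: P[k] unchanged, delta_P[k] = 0
For k >= 1: P[k] shifts by exactly 3
Delta array: [0, 3, 3, 3, 3]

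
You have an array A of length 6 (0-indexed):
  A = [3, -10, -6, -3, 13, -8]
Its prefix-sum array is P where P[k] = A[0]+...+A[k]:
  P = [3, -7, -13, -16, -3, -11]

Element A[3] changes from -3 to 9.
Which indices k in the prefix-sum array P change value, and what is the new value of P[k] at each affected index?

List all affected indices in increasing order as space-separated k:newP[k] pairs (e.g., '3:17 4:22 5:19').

Answer: 3:-4 4:9 5:1

Derivation:
P[k] = A[0] + ... + A[k]
P[k] includes A[3] iff k >= 3
Affected indices: 3, 4, ..., 5; delta = 12
  P[3]: -16 + 12 = -4
  P[4]: -3 + 12 = 9
  P[5]: -11 + 12 = 1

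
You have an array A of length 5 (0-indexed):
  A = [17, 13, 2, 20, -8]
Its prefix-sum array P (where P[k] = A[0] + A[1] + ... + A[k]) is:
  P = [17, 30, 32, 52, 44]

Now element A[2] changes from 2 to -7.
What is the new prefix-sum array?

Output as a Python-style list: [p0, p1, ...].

Answer: [17, 30, 23, 43, 35]

Derivation:
Change: A[2] 2 -> -7, delta = -9
P[k] for k < 2: unchanged (A[2] not included)
P[k] for k >= 2: shift by delta = -9
  P[0] = 17 + 0 = 17
  P[1] = 30 + 0 = 30
  P[2] = 32 + -9 = 23
  P[3] = 52 + -9 = 43
  P[4] = 44 + -9 = 35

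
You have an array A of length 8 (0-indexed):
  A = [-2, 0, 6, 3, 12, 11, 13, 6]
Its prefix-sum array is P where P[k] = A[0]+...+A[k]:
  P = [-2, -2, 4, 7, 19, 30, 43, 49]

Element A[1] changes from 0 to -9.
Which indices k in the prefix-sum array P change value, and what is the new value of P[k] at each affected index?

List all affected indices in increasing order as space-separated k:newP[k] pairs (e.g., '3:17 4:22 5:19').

Answer: 1:-11 2:-5 3:-2 4:10 5:21 6:34 7:40

Derivation:
P[k] = A[0] + ... + A[k]
P[k] includes A[1] iff k >= 1
Affected indices: 1, 2, ..., 7; delta = -9
  P[1]: -2 + -9 = -11
  P[2]: 4 + -9 = -5
  P[3]: 7 + -9 = -2
  P[4]: 19 + -9 = 10
  P[5]: 30 + -9 = 21
  P[6]: 43 + -9 = 34
  P[7]: 49 + -9 = 40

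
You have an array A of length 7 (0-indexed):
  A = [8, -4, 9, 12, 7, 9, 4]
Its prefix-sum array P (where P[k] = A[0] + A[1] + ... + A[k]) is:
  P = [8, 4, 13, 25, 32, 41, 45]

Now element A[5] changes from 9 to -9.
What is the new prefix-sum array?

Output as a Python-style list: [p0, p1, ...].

Answer: [8, 4, 13, 25, 32, 23, 27]

Derivation:
Change: A[5] 9 -> -9, delta = -18
P[k] for k < 5: unchanged (A[5] not included)
P[k] for k >= 5: shift by delta = -18
  P[0] = 8 + 0 = 8
  P[1] = 4 + 0 = 4
  P[2] = 13 + 0 = 13
  P[3] = 25 + 0 = 25
  P[4] = 32 + 0 = 32
  P[5] = 41 + -18 = 23
  P[6] = 45 + -18 = 27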